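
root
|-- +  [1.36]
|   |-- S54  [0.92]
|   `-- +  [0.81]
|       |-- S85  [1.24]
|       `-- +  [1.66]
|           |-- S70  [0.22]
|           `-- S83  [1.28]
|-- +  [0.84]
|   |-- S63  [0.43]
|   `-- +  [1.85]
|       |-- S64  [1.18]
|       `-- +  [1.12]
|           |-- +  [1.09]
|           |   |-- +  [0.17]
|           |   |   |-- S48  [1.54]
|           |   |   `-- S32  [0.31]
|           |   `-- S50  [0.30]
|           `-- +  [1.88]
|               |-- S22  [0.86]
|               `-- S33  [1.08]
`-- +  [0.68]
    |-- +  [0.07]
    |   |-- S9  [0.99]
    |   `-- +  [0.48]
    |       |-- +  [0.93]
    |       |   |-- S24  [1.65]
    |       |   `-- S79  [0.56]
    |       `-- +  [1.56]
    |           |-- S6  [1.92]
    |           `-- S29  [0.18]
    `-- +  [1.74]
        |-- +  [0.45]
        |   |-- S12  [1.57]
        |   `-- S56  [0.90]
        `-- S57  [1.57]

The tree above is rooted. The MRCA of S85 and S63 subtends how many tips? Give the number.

The MRCA of S85 and S63 is the root, so the clade is the entire tree.
That clade contains 19 terminal taxa: S12, S22, S24, S29, S32, S33, S48, S50, S54, S56, S57, S6, S63, S64, S70, S79, S83, S85, S9.

19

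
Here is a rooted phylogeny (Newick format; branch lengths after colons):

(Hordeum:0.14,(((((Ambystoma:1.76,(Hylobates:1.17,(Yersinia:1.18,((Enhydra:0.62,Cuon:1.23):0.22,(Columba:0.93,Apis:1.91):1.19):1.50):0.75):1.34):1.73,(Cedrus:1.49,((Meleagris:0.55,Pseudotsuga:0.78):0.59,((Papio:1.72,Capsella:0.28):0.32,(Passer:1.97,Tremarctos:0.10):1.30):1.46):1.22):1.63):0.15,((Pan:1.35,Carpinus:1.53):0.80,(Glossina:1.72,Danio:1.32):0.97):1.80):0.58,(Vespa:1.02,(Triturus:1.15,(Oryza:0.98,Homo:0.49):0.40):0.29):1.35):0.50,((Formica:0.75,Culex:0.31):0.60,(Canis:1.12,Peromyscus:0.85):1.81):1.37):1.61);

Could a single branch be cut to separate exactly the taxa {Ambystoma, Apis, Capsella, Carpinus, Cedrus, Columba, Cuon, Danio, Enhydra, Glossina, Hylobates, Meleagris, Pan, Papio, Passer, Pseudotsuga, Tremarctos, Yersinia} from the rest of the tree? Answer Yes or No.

Yes

The most recent common ancestor of these taxa subtends (((Ambystoma,(Hylobates,(Yersinia,((Enhydra,Cuon),(Columba,Apis))))),(Cedrus,((Meleagris,Pseudotsuga),((Papio,Capsella),(Passer,Tremarctos))))),((Pan,Carpinus),(Glossina,Danio))).
That clade has exactly 18 tips — every listed taxon and nothing else — so the group is monophyletic.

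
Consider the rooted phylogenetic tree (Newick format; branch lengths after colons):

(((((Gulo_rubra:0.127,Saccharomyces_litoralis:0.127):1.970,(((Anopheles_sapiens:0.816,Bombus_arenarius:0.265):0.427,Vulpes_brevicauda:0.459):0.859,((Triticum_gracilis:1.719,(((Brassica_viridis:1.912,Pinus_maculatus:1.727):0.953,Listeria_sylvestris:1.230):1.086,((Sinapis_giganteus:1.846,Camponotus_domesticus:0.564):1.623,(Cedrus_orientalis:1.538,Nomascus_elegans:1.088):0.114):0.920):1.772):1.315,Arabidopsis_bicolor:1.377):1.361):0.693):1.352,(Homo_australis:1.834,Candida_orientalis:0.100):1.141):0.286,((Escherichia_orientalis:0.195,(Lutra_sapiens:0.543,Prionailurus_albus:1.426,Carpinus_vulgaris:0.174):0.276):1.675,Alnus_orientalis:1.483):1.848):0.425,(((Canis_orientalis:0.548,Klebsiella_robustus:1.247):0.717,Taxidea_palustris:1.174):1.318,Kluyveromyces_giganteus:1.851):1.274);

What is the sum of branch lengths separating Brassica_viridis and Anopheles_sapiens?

10.501

The path runs Brassica_viridis → … → MRCA → … → Anopheles_sapiens; the MRCA is the node subtending (((Anopheles_sapiens,Bombus_arenarius),Vulpes_brevicauda),((Triticum_gracilis,(((Brassica_viridis,Pinus_maculatus),Listeria_sylvestris),((Sinapis_giganteus,Camponotus_domesticus),(Cedrus_orientalis,Nomascus_elegans)))),Arabidopsis_bicolor)).
Branch lengths along that path: 1.912 + 0.953 + 1.086 + 1.772 + 1.315 + 1.361 + 0.859 + 0.427 + 0.816 = 10.501.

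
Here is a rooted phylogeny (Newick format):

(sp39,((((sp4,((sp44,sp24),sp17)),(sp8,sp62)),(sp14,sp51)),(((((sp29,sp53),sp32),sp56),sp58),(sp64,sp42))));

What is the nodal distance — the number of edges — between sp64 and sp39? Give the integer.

The MRCA of sp64 and sp39 is the root of the tree.
From sp64 up to that node: 4 branches. From sp39 up to the same node: 1 branch. Total: 4 + 1 = 5.

5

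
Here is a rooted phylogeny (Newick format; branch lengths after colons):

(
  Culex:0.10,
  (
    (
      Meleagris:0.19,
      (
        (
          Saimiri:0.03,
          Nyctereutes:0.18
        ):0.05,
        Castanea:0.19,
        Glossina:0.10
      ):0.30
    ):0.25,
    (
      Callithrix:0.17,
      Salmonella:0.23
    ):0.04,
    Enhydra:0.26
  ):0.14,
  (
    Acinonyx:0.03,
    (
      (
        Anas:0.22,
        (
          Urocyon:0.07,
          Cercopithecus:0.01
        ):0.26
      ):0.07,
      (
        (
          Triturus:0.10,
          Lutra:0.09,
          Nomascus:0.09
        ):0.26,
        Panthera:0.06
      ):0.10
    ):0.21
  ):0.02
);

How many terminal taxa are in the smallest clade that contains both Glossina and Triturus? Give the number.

17

The MRCA of Glossina and Triturus is the root, so the clade is the entire tree.
That clade contains 17 terminal taxa: Acinonyx, Anas, Callithrix, Castanea, Cercopithecus, Culex, Enhydra, Glossina, Lutra, Meleagris, Nomascus, Nyctereutes, Panthera, Saimiri, Salmonella, Triturus, Urocyon.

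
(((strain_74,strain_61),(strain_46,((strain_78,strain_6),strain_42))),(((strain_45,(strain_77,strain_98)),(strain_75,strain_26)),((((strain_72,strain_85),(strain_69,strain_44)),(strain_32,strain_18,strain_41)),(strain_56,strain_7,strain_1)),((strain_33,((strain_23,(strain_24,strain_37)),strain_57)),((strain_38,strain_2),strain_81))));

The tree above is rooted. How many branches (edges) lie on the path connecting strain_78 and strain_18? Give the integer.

The MRCA of strain_78 and strain_18 is the root of the tree.
From strain_78 up to that node: 5 branches. From strain_18 up to the same node: 5 branches. Total: 5 + 5 = 10.

10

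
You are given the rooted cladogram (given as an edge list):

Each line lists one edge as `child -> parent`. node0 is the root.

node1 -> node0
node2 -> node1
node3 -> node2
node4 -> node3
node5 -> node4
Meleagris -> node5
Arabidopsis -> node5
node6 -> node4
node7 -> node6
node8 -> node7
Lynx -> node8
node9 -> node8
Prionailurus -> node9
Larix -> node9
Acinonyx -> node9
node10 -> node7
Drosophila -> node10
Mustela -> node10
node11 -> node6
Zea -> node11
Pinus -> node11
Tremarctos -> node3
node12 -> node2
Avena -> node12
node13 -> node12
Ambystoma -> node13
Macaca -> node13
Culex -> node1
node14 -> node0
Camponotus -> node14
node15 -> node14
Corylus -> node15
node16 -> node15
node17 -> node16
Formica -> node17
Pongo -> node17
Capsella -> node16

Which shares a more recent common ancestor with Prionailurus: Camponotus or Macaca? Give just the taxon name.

Macaca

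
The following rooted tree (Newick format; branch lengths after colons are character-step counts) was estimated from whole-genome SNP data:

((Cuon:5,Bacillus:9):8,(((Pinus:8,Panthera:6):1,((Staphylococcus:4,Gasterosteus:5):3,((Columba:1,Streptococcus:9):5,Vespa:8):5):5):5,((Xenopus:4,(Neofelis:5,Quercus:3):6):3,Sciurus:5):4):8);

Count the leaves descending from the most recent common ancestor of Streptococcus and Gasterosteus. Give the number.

5

The MRCA of Streptococcus and Gasterosteus is the node subtending ((Staphylococcus,Gasterosteus),((Columba,Streptococcus),Vespa)).
That clade contains 5 terminal taxa: Columba, Gasterosteus, Staphylococcus, Streptococcus, Vespa.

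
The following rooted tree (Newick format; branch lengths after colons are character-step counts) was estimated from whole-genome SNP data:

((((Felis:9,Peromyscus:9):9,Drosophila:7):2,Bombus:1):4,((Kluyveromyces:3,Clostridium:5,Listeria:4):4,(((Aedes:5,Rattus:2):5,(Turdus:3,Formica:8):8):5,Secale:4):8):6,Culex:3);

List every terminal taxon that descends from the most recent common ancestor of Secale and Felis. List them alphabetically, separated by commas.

Aedes, Bombus, Clostridium, Culex, Drosophila, Felis, Formica, Kluyveromyces, Listeria, Peromyscus, Rattus, Secale, Turdus

Tracing Secale: it sits inside (((Aedes,Rattus),(Turdus,Formica)),Secale).
Tracing Felis: it sits inside (Felis,Peromyscus).
The smallest clade enclosing both is the whole tree (their MRCA is the root), so the answer is all 13 tips in alphabetical order.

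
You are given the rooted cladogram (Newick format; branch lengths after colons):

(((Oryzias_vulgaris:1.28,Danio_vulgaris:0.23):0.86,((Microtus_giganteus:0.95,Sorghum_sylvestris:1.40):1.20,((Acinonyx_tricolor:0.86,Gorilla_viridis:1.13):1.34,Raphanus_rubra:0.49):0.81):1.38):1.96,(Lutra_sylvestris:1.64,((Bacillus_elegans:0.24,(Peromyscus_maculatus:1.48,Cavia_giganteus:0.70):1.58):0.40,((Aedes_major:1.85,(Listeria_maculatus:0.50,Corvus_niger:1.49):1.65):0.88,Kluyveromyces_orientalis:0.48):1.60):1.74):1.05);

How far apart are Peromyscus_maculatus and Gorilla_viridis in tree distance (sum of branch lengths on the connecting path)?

The path runs Peromyscus_maculatus → … → MRCA → … → Gorilla_viridis; the MRCA is the root of the tree.
Branch lengths along that path: 1.48 + 1.58 + 0.40 + 1.74 + 1.05 + 1.96 + 1.38 + 0.81 + 1.34 + 1.13 = 12.87.

12.87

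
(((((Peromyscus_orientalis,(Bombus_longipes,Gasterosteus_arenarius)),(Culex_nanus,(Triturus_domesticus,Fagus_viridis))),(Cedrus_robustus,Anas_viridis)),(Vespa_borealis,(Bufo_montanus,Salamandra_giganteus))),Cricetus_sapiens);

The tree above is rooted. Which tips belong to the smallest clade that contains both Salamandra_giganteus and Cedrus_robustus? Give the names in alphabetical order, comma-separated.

Tracing Salamandra_giganteus: it sits inside (Bufo_montanus,Salamandra_giganteus).
Tracing Cedrus_robustus: it sits inside (Cedrus_robustus,Anas_viridis).
The smallest clade enclosing both is ((((Peromyscus_orientalis,(Bombus_longipes,Gasterosteus_arenarius)),(Culex_nanus,(Triturus_domesticus,Fagus_viridis))),(Cedrus_robustus,Anas_viridis)),(Vespa_borealis,(Bufo_montanus,Salamandra_giganteus))); the answer is its 11 terminal taxa in alphabetical order.

Anas_viridis, Bombus_longipes, Bufo_montanus, Cedrus_robustus, Culex_nanus, Fagus_viridis, Gasterosteus_arenarius, Peromyscus_orientalis, Salamandra_giganteus, Triturus_domesticus, Vespa_borealis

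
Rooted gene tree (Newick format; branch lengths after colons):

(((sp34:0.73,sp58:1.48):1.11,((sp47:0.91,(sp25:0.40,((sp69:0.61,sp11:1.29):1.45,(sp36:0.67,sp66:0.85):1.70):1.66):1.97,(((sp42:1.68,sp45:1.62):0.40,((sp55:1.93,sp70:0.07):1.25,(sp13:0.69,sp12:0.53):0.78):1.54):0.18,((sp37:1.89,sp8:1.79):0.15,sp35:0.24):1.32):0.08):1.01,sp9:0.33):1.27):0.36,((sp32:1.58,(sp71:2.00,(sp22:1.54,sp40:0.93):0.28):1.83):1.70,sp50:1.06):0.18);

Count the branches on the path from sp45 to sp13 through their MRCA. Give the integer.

The MRCA of sp45 and sp13 is the node subtending ((sp42,sp45),((sp55,sp70),(sp13,sp12))).
From sp45 up to that node: 2 branches. From sp13 up to the same node: 3 branches. Total: 2 + 3 = 5.

5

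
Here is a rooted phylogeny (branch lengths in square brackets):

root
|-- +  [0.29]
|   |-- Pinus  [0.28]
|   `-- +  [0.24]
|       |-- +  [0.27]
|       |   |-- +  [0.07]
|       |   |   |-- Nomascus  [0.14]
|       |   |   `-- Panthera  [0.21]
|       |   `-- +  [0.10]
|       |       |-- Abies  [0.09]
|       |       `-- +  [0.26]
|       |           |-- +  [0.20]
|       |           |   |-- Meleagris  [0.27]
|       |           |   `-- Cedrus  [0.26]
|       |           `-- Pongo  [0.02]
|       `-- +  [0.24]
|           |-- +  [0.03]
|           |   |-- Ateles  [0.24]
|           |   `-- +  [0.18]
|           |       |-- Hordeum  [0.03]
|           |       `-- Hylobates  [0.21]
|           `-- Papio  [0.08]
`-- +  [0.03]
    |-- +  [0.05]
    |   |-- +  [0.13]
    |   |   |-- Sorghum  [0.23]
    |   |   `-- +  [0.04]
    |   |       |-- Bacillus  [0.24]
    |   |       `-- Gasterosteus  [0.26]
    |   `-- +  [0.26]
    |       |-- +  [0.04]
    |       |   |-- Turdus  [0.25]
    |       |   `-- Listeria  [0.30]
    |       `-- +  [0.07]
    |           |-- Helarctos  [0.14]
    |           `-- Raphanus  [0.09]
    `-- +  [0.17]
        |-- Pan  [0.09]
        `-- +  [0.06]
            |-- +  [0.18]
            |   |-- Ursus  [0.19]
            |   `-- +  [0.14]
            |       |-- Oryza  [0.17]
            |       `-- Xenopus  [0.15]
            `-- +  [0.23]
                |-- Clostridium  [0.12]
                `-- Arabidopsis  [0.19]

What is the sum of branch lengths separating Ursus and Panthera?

The path runs Ursus → … → MRCA → … → Panthera; the MRCA is the root of the tree.
Branch lengths along that path: 0.19 + 0.18 + 0.06 + 0.17 + 0.03 + 0.29 + 0.24 + 0.27 + 0.07 + 0.21 = 1.71.

1.71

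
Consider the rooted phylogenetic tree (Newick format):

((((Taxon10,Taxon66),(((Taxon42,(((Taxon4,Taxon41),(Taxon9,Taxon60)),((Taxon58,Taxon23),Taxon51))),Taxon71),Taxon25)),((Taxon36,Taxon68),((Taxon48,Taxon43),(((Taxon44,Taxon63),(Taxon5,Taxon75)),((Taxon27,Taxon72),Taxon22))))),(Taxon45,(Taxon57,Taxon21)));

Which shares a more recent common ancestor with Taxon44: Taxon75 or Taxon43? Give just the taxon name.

The MRCA of Taxon44 and Taxon75 subtends ((Taxon44,Taxon63),(Taxon5,Taxon75)) (4 taxa).
The MRCA of Taxon44 and Taxon43 subtends ((Taxon48,Taxon43),(((Taxon44,Taxon63),(Taxon5,Taxon75)),((Taxon27,Taxon72),Taxon22))) (9 taxa).
The first is nested inside the second, so Taxon44 shares a more recent common ancestor with Taxon75.

Taxon75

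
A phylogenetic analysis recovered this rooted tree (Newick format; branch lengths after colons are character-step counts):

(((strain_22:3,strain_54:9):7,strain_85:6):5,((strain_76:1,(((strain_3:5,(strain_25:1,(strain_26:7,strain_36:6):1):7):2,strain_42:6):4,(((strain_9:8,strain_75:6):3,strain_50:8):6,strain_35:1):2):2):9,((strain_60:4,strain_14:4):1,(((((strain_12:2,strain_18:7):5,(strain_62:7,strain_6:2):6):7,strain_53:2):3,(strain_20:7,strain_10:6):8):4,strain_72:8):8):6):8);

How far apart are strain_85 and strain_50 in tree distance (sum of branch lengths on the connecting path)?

46

The path runs strain_85 → … → MRCA → … → strain_50; the MRCA is the root of the tree.
Branch lengths along that path: 6 + 5 + 8 + 9 + 2 + 2 + 6 + 8 = 46.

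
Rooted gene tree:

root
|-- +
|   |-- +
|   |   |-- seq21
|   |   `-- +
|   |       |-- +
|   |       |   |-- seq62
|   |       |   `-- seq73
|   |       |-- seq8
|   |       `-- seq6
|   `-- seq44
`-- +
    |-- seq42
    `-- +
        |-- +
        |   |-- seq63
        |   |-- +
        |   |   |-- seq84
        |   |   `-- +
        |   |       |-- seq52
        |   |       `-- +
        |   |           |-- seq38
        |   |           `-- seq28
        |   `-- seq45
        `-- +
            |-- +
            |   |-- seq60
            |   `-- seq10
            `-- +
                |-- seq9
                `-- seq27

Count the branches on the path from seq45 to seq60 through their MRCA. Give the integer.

5

The MRCA of seq45 and seq60 is the node subtending ((seq63,(seq84,(seq52,(seq38,seq28))),seq45),((seq60,seq10),(seq9,seq27))).
From seq45 up to that node: 2 branches. From seq60 up to the same node: 3 branches. Total: 2 + 3 = 5.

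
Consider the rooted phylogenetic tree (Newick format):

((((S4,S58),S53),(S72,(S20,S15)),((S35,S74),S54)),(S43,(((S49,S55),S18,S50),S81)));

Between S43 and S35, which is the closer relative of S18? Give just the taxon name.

S43

The MRCA of S18 and S43 subtends (S43,(((S49,S55),S18,S50),S81)) (6 taxa).
The MRCA of S18 and S35 is the root, subtending the entire tree (15 taxa).
The first is nested inside the second, so S18 shares a more recent common ancestor with S43.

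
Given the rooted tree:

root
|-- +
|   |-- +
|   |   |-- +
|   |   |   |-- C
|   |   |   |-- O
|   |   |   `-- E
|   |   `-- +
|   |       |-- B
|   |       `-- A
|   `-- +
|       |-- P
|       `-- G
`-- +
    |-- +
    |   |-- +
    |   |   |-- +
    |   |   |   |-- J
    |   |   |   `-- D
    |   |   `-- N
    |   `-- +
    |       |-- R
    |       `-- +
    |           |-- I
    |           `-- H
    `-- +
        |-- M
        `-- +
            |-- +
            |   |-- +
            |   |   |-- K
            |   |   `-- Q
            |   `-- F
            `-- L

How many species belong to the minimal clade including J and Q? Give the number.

11

The MRCA of J and Q is the node subtending ((((J,D),N),(R,(I,H))),(M,(((K,Q),F),L))).
That clade contains 11 terminal taxa: D, F, H, I, J, K, L, M, N, Q, R.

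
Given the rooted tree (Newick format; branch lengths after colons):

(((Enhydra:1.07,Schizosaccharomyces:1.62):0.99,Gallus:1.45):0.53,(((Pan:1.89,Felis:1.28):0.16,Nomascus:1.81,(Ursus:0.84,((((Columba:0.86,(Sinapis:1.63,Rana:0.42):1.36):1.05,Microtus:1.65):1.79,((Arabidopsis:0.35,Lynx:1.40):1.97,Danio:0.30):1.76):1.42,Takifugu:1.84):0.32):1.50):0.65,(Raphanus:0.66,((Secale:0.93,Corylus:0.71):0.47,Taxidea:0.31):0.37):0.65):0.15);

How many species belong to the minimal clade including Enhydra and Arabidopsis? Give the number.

The MRCA of Enhydra and Arabidopsis is the root, so the clade is the entire tree.
That clade contains 19 terminal taxa: Arabidopsis, Columba, Corylus, Danio, Enhydra, Felis, Gallus, Lynx, Microtus, Nomascus, Pan, Rana, Raphanus, Schizosaccharomyces, Secale, Sinapis, Takifugu, Taxidea, Ursus.

19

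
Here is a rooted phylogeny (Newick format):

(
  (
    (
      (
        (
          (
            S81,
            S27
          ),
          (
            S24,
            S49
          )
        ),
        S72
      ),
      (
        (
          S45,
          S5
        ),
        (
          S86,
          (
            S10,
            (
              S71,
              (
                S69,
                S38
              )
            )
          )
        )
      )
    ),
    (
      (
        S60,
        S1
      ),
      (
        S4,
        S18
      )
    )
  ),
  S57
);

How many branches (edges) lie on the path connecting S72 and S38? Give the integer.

8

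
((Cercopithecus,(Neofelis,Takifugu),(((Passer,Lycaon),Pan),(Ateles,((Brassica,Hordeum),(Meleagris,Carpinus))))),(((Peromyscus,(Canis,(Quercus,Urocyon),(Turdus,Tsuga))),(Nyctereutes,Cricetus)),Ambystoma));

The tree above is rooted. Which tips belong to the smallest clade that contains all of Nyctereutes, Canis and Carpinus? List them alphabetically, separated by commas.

Tracing Nyctereutes: it sits inside (Nyctereutes,Cricetus).
Tracing Canis: it sits inside (Canis,(Quercus,Urocyon),(Turdus,Tsuga)).
Tracing Carpinus: it sits inside (Meleagris,Carpinus).
The smallest clade enclosing all 3 is the whole tree (their MRCA is the root), so the answer is all 20 tips in alphabetical order.

Ambystoma, Ateles, Brassica, Canis, Carpinus, Cercopithecus, Cricetus, Hordeum, Lycaon, Meleagris, Neofelis, Nyctereutes, Pan, Passer, Peromyscus, Quercus, Takifugu, Tsuga, Turdus, Urocyon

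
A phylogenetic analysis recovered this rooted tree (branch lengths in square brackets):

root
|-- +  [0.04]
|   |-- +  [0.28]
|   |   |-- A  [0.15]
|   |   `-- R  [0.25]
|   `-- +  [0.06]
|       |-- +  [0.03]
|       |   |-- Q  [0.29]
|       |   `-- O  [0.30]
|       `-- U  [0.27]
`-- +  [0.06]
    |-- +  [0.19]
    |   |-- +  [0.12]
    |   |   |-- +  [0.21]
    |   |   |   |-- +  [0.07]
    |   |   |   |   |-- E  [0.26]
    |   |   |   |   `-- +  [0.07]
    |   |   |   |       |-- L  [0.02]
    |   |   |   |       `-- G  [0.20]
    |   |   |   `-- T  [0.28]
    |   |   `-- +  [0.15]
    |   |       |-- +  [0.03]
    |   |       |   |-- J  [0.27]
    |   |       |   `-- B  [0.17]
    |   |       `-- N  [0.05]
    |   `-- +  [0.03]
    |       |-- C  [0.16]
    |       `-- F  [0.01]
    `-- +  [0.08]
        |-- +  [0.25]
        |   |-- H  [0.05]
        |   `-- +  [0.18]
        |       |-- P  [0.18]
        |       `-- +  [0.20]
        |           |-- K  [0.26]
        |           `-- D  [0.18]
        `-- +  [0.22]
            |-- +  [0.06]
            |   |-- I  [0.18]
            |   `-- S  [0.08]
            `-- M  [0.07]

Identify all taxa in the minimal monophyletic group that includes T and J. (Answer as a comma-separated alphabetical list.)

B, E, G, J, L, N, T

Tracing T: it sits inside ((E,(L,G)),T).
Tracing J: it sits inside (J,B).
The smallest clade enclosing both is (((E,(L,G)),T),((J,B),N)); the answer is its 7 terminal taxa in alphabetical order.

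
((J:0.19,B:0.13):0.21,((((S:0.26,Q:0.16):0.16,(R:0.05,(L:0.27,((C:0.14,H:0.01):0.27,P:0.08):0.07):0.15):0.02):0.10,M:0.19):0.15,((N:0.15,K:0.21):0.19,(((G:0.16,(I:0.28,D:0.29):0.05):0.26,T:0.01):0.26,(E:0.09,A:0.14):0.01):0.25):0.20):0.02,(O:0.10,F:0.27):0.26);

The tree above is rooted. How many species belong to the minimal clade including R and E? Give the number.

16

The MRCA of R and E is the node subtending ((((S,Q),(R,(L,((C,H),P)))),M),((N,K),(((G,(I,D)),T),(E,A)))).
That clade contains 16 terminal taxa: A, C, D, E, G, H, I, K, L, M, N, P, Q, R, S, T.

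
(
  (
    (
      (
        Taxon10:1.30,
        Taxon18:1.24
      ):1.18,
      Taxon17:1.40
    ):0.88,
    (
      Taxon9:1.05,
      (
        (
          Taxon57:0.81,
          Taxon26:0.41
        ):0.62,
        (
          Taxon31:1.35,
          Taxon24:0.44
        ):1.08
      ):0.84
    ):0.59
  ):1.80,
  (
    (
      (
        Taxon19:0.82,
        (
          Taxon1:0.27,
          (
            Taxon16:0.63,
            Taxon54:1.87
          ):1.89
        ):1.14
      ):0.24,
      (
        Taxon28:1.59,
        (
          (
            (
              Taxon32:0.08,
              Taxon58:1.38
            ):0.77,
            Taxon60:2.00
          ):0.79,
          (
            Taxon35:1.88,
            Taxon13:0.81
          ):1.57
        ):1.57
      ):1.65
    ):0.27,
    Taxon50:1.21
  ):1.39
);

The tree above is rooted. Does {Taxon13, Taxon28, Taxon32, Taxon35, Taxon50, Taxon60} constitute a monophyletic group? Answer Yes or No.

The MRCA of the listed taxa subtends (((Taxon19,(Taxon1,(Taxon16,Taxon54))),(Taxon28,(((Taxon32,Taxon58),Taxon60),(Taxon35,Taxon13)))),Taxon50).
That clade also contains Taxon1, Taxon16, Taxon19, Taxon54, Taxon58, which are not in the proposed group, so the group is not monophyletic.

No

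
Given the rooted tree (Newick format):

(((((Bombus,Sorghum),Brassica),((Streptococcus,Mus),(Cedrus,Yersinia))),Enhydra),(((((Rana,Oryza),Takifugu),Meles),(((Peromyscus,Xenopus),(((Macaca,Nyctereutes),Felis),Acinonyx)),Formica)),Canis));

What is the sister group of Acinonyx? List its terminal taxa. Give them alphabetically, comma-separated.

Felis, Macaca, Nyctereutes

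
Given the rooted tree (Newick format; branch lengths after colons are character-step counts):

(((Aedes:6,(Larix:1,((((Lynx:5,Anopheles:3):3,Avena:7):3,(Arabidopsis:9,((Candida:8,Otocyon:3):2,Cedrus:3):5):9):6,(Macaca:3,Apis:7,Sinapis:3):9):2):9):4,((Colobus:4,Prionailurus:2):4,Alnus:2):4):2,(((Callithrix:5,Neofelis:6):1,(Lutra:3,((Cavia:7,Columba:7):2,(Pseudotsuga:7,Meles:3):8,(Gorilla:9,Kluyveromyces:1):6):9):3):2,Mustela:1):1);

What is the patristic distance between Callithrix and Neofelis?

The path runs Callithrix → … → MRCA → … → Neofelis; the MRCA is the node subtending (Callithrix,Neofelis).
Branch lengths along that path: 5 + 6 = 11.

11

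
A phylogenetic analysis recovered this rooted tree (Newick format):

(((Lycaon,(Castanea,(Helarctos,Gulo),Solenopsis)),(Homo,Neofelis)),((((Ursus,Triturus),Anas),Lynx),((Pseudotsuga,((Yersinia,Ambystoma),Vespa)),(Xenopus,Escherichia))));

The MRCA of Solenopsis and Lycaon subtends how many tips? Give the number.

5

The MRCA of Solenopsis and Lycaon is the node subtending (Lycaon,(Castanea,(Helarctos,Gulo),Solenopsis)).
That clade contains 5 terminal taxa: Castanea, Gulo, Helarctos, Lycaon, Solenopsis.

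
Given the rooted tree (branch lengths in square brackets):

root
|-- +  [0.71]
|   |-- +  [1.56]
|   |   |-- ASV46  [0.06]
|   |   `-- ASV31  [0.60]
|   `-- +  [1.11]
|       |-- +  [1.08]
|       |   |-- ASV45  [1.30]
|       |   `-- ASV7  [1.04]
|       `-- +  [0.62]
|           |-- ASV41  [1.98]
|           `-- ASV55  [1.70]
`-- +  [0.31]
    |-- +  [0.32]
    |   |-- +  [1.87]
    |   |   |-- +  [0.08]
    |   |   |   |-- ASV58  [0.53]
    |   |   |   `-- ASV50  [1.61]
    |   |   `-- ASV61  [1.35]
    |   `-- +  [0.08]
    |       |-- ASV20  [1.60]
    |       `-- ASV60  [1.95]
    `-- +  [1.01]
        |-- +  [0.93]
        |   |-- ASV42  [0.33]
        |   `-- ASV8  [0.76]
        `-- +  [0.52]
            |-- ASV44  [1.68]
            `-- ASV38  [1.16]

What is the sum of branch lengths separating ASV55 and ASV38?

The path runs ASV55 → … → MRCA → … → ASV38; the MRCA is the root of the tree.
Branch lengths along that path: 1.70 + 0.62 + 1.11 + 0.71 + 0.31 + 1.01 + 0.52 + 1.16 = 7.14.

7.14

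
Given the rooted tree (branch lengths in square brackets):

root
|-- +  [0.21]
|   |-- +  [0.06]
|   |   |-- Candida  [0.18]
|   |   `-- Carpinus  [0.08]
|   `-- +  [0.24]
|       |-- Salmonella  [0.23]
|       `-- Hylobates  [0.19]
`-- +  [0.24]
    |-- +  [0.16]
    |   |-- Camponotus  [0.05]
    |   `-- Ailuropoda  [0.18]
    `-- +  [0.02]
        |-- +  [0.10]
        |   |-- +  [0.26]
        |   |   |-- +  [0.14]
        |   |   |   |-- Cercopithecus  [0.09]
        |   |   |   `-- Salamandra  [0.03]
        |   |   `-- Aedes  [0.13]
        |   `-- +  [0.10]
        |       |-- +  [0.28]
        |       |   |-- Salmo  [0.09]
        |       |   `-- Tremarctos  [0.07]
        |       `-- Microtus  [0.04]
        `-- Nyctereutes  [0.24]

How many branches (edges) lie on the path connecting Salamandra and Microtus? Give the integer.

The MRCA of Salamandra and Microtus is the node subtending (((Cercopithecus,Salamandra),Aedes),((Salmo,Tremarctos),Microtus)).
From Salamandra up to that node: 3 branches. From Microtus up to the same node: 2 branches. Total: 3 + 2 = 5.

5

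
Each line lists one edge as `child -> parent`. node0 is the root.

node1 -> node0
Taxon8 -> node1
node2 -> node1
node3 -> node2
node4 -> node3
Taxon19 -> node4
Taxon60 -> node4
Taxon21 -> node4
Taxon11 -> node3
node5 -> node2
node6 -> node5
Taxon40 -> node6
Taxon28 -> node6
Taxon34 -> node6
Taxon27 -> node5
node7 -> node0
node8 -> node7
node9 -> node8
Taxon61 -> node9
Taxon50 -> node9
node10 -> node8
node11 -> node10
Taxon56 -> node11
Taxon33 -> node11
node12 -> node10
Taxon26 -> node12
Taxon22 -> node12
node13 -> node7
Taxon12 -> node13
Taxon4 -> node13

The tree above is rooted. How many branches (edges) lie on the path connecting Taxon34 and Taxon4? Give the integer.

8

The MRCA of Taxon34 and Taxon4 is the root of the tree.
From Taxon34 up to that node: 5 branches. From Taxon4 up to the same node: 3 branches. Total: 5 + 3 = 8.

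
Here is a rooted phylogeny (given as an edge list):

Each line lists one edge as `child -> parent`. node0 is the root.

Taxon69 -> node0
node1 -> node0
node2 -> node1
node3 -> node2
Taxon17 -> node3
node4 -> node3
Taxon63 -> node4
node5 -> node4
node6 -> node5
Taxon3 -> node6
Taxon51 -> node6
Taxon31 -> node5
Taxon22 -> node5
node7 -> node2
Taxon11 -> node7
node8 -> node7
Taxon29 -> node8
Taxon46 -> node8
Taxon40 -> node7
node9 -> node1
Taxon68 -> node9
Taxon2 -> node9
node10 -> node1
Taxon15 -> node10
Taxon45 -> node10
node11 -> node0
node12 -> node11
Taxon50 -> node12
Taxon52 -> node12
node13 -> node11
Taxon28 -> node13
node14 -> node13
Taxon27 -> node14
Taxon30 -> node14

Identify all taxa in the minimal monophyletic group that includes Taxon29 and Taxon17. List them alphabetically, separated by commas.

Tracing Taxon29: it sits inside (Taxon29,Taxon46).
Tracing Taxon17: it sits inside (Taxon17,(Taxon63,((Taxon3,Taxon51),Taxon31,Taxon22))).
The smallest clade enclosing both is ((Taxon17,(Taxon63,((Taxon3,Taxon51),Taxon31,Taxon22))),(Taxon11,(Taxon29,Taxon46),Taxon40)); the answer is its 10 terminal taxa in alphabetical order.

Taxon11, Taxon17, Taxon22, Taxon29, Taxon3, Taxon31, Taxon40, Taxon46, Taxon51, Taxon63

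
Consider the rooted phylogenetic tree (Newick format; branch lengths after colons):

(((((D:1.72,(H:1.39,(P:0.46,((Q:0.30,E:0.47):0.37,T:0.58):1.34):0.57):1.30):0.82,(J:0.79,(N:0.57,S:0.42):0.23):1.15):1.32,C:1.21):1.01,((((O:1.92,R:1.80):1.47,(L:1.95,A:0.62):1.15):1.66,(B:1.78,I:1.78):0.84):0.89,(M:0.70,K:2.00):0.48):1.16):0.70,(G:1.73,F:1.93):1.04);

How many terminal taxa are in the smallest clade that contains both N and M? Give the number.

18

The MRCA of N and M is the node subtending ((((D,(H,(P,((Q,E),T)))),(J,(N,S))),C),((((O,R),(L,A)),(B,I)),(M,K))).
That clade contains 18 terminal taxa: A, B, C, D, E, H, I, J, K, L, M, N, O, P, Q, R, S, T.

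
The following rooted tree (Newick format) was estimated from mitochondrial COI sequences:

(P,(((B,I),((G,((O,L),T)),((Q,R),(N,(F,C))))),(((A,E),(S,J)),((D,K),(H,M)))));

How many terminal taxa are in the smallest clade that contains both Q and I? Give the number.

11

The MRCA of Q and I is the node subtending ((B,I),((G,((O,L),T)),((Q,R),(N,(F,C))))).
That clade contains 11 terminal taxa: B, C, F, G, I, L, N, O, Q, R, T.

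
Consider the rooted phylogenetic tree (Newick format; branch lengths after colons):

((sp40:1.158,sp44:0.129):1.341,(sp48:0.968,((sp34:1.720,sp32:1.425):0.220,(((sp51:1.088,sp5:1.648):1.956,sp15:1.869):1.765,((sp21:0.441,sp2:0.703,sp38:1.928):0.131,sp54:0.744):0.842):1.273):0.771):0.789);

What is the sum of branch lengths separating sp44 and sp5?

The path runs sp44 → … → MRCA → … → sp5; the MRCA is the root of the tree.
Branch lengths along that path: 0.129 + 1.341 + 0.789 + 0.771 + 1.273 + 1.765 + 1.956 + 1.648 = 9.672.

9.672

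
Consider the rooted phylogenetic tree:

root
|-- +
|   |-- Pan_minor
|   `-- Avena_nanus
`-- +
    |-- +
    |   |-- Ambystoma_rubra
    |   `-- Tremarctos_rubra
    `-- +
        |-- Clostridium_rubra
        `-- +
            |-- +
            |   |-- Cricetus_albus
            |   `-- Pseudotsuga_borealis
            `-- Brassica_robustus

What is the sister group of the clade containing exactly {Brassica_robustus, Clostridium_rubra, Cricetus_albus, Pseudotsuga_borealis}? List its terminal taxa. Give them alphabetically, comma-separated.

The clade containing exactly {Brassica_robustus, Clostridium_rubra, Cricetus_albus, Pseudotsuga_borealis} attaches to the tree at the node subtending ((Ambystoma_rubra,Tremarctos_rubra),(Clostridium_rubra,((Cricetus_albus,Pseudotsuga_borealis),Brassica_robustus))).
The other lineage descending from that same node — the sister group — is (Ambystoma_rubra,Tremarctos_rubra); its 2 tips in alphabetical order are the answer.

Ambystoma_rubra, Tremarctos_rubra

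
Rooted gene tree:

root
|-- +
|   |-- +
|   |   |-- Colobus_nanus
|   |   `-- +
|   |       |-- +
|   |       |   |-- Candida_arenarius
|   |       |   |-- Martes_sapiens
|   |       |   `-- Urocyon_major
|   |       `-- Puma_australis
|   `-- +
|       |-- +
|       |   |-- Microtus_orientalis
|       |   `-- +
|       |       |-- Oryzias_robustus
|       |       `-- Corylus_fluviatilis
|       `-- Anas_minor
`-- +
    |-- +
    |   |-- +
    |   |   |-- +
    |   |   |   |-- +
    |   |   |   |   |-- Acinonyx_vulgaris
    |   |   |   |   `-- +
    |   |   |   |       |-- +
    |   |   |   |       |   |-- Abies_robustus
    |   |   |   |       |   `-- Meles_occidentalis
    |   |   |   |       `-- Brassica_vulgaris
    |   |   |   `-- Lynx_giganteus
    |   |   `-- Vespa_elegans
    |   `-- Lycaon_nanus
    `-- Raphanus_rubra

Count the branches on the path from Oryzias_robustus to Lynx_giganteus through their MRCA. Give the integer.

10

The MRCA of Oryzias_robustus and Lynx_giganteus is the root of the tree.
From Oryzias_robustus up to that node: 5 branches. From Lynx_giganteus up to the same node: 5 branches. Total: 5 + 5 = 10.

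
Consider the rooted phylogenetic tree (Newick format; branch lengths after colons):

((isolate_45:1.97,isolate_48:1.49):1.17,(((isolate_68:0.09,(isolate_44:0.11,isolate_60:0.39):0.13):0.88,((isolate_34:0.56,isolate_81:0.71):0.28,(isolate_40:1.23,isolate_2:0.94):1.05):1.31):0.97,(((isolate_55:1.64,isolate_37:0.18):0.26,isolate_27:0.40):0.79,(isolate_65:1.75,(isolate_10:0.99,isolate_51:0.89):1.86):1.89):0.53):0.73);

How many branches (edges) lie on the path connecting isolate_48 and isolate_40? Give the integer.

7

The MRCA of isolate_48 and isolate_40 is the root of the tree.
From isolate_48 up to that node: 2 branches. From isolate_40 up to the same node: 5 branches. Total: 2 + 5 = 7.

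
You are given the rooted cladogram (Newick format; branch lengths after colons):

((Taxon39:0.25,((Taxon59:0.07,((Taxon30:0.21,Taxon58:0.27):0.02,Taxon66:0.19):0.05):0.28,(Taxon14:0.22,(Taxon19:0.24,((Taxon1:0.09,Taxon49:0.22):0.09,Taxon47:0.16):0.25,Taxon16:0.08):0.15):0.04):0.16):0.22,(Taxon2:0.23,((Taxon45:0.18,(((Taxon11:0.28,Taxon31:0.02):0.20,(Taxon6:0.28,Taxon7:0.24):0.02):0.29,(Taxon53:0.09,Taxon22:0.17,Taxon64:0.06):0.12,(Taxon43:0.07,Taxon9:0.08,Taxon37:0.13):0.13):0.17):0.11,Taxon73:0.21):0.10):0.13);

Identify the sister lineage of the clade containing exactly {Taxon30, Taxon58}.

Taxon66

The clade containing exactly {Taxon30, Taxon58} attaches to the tree at the node subtending ((Taxon30,Taxon58),Taxon66).
The other lineage descending from that same node — the sister group — is the single tip Taxon66.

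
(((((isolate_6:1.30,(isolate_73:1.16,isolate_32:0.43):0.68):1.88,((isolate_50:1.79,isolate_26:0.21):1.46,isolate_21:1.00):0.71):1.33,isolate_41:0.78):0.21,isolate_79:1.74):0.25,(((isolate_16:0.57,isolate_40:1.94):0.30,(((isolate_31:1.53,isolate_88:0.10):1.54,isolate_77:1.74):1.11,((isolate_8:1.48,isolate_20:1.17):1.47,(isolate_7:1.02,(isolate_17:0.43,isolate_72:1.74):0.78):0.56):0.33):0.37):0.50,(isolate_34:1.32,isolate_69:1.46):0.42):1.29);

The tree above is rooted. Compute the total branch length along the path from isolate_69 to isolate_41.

4.41

The path runs isolate_69 → … → MRCA → … → isolate_41; the MRCA is the root of the tree.
Branch lengths along that path: 1.46 + 0.42 + 1.29 + 0.25 + 0.21 + 0.78 = 4.41.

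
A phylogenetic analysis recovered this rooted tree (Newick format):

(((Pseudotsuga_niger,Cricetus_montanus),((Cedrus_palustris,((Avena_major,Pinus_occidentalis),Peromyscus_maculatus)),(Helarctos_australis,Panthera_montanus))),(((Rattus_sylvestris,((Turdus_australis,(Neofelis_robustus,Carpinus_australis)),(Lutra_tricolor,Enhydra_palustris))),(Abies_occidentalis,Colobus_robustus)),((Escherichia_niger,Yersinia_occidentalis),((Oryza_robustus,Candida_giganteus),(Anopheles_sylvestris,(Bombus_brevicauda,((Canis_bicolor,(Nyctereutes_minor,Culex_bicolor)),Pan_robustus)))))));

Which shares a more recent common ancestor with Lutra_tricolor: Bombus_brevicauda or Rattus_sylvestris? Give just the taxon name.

The MRCA of Lutra_tricolor and Rattus_sylvestris subtends (Rattus_sylvestris,((Turdus_australis,(Neofelis_robustus,Carpinus_australis)),(Lutra_tricolor,Enhydra_palustris))) (6 taxa).
The MRCA of Lutra_tricolor and Bombus_brevicauda subtends (((Rattus_sylvestris,((Turdus_australis,(Neofelis_robustus,Carpinus_australis)),(Lutra_tricolor,Enhydra_palustris))),(Abies_occidentalis,Colobus_robustus)),((Escherichia_niger,Yersinia_occidentalis),((Oryza_robustus,Candida_giganteus),(Anopheles_sylvestris,(Bombus_brevicauda,((Canis_bicolor,(Nyctereutes_minor,Culex_bicolor)),Pan_robustus)))))) (18 taxa).
The first is nested inside the second, so Lutra_tricolor shares a more recent common ancestor with Rattus_sylvestris.

Rattus_sylvestris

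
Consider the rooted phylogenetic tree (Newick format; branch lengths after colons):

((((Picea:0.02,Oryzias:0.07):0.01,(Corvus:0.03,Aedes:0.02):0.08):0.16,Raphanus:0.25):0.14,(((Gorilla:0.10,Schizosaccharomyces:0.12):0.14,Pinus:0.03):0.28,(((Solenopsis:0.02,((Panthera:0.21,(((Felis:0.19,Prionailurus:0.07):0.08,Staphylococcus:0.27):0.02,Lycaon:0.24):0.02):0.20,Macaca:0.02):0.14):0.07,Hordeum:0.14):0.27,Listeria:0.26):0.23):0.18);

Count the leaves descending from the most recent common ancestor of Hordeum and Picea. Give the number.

The MRCA of Hordeum and Picea is the root, so the clade is the entire tree.
That clade contains 17 terminal taxa: Aedes, Corvus, Felis, Gorilla, Hordeum, Listeria, Lycaon, Macaca, Oryzias, Panthera, Picea, Pinus, Prionailurus, Raphanus, Schizosaccharomyces, Solenopsis, Staphylococcus.

17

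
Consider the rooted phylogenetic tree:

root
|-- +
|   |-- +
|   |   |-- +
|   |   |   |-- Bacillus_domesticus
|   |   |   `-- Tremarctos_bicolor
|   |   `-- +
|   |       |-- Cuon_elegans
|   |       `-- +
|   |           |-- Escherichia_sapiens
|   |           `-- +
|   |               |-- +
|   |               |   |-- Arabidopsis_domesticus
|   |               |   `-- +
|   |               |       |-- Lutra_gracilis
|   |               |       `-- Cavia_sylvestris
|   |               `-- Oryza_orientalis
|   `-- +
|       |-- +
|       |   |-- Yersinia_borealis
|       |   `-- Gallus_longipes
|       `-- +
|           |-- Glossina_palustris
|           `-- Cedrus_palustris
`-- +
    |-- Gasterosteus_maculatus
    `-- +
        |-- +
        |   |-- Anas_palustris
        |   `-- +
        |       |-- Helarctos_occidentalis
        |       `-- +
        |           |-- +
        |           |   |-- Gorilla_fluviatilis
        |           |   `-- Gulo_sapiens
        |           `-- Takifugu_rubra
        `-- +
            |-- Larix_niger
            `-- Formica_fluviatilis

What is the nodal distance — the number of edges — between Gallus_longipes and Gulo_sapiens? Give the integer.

11

The MRCA of Gallus_longipes and Gulo_sapiens is the root of the tree.
From Gallus_longipes up to that node: 4 branches. From Gulo_sapiens up to the same node: 7 branches. Total: 4 + 7 = 11.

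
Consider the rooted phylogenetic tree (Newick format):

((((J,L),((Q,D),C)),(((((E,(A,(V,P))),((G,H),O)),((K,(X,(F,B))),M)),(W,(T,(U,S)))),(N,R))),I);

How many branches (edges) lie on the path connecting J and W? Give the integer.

The MRCA of J and W is the node subtending (((J,L),((Q,D),C)),(((((E,(A,(V,P))),((G,H),O)),((K,(X,(F,B))),M)),(W,(T,(U,S)))),(N,R))).
From J up to that node: 3 branches. From W up to the same node: 4 branches. Total: 3 + 4 = 7.

7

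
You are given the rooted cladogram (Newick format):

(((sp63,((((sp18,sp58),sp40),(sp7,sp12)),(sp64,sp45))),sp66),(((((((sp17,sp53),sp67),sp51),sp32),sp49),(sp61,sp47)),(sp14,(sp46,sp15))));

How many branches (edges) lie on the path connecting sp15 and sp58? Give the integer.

11

The MRCA of sp15 and sp58 is the root of the tree.
From sp15 up to that node: 4 branches. From sp58 up to the same node: 7 branches. Total: 4 + 7 = 11.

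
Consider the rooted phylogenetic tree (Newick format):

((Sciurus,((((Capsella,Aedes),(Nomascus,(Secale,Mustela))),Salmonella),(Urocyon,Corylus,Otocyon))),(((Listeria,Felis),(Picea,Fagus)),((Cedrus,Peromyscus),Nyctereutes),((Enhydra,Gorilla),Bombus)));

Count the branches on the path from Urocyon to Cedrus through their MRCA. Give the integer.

The MRCA of Urocyon and Cedrus is the root of the tree.
From Urocyon up to that node: 4 branches. From Cedrus up to the same node: 4 branches. Total: 4 + 4 = 8.

8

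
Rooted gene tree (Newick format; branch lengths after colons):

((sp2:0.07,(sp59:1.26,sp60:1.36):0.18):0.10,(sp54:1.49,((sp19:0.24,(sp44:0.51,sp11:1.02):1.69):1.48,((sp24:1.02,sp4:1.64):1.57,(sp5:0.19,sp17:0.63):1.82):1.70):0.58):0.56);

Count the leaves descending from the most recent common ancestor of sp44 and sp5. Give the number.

7

The MRCA of sp44 and sp5 is the node subtending ((sp19,(sp44,sp11)),((sp24,sp4),(sp5,sp17))).
That clade contains 7 terminal taxa: sp11, sp17, sp19, sp24, sp4, sp44, sp5.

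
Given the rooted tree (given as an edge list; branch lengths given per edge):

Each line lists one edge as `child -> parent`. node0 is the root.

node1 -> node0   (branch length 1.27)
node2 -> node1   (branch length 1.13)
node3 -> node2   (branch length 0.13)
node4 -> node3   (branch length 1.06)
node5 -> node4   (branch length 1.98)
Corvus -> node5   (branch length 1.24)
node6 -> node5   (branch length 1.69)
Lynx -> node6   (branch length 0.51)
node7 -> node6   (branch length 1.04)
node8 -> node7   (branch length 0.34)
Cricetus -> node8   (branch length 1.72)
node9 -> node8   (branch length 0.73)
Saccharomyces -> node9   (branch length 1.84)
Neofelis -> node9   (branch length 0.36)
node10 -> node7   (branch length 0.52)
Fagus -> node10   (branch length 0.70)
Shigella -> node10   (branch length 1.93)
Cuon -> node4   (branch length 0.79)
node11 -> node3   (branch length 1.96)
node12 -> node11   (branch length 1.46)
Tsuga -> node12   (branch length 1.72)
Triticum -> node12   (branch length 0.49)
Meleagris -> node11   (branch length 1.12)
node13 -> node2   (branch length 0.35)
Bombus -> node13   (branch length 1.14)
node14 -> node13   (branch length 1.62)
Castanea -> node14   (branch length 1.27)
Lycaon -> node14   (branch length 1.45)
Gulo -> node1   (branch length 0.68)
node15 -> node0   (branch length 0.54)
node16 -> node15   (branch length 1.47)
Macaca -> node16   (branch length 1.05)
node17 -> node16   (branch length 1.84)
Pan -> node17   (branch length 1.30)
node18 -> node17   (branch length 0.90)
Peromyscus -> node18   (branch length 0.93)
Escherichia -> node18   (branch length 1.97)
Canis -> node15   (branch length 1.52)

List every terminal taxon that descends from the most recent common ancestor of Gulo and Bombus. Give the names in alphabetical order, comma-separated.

Bombus, Castanea, Corvus, Cricetus, Cuon, Fagus, Gulo, Lycaon, Lynx, Meleagris, Neofelis, Saccharomyces, Shigella, Triticum, Tsuga

Tracing Gulo: it sits inside (((((Corvus,(Lynx,((Cricetus,(Saccharomyces,Neofelis)),(Fagus,Shigella)))),Cuon),((Tsuga,Triticum),Meleagris)),(Bombus,(Castanea,Lycaon))),Gulo).
Tracing Bombus: it sits inside (Bombus,(Castanea,Lycaon)).
The smallest clade enclosing both is (((((Corvus,(Lynx,((Cricetus,(Saccharomyces,Neofelis)),(Fagus,Shigella)))),Cuon),((Tsuga,Triticum),Meleagris)),(Bombus,(Castanea,Lycaon))),Gulo); the answer is its 15 terminal taxa in alphabetical order.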